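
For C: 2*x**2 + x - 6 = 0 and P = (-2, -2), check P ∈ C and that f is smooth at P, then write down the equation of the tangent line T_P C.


Tangent line at P: -7*x - 14 = 0.

Step 1: f(-2, -2) = 0, so P lies on C.
Step 2: partial derivatives
  f_x(x, y) = 4*x + 1, f_y(x, y) = 0.
  f_x(P) = -7, f_y(P) = 0 (gradient nonzero, so P is smooth).
Step 3: tangent line at P: -7·(x − -2) + 0·(y − -2) = 0.
Expanding: -7*x - 14 = 0.


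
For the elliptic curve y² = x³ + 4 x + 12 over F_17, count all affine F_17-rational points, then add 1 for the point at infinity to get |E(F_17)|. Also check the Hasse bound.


Affine points = {(1, 0), (3, 0), (5, 2), (5, 15), (7, 3), (7, 14), (10, 7), (10, 10), (13, 0), (15, 8), (15, 9)}; affine count = 11; |E(F_17)| = 12.

Discriminant check: Δ ∝ 4a³ + 27b² = 4·4³ + 27·12² = 4·64 + 27·144 ≡ 13 (mod 17). Nonzero ⇒ E is nonsingular.
For each x ∈ F_17, compute rhs = x³ + 4·x + 12 mod 17, then count y ∈ F_17 with y² ≡ rhs.
  x = 0: rhs = 12, matching y values: none (0 points).
  x = 1: rhs = 0, matching y values: 0 (1 points).
  x = 2: rhs = 11, matching y values: none (0 points).
  x = 3: rhs = 0, matching y values: 0 (1 points).
  x = 4: rhs = 7, matching y values: none (0 points).
  x = 5: rhs = 4, matching y values: 2, 15 (2 points).
  x = 6: rhs = 14, matching y values: none (0 points).
  x = 7: rhs = 9, matching y values: 3, 14 (2 points).
  x = 8: rhs = 12, matching y values: none (0 points).
  x = 9: rhs = 12, matching y values: none (0 points).
  x = 10: rhs = 15, matching y values: 7, 10 (2 points).
  x = 11: rhs = 10, matching y values: none (0 points).
  x = 12: rhs = 3, matching y values: none (0 points).
  x = 13: rhs = 0, matching y values: 0 (1 points).
  x = 14: rhs = 7, matching y values: none (0 points).
  x = 15: rhs = 13, matching y values: 8, 9 (2 points).
  x = 16: rhs = 7, matching y values: none (0 points).
Total affine count: 11.
Full point count |E(F_17)| = 11 + 1 = 12.
Hasse bound: |12 − (17+1)| = |-6| = 6 ≤ 2√17 ≈ 8.2462 ✓.


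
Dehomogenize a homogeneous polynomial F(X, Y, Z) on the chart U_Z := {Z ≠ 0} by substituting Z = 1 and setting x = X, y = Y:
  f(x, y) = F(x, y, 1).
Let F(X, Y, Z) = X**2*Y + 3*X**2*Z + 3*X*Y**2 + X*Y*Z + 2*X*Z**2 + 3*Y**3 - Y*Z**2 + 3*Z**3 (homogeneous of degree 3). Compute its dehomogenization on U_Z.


f(x, y) = x**2*y + 3*x**2 + 3*x*y**2 + x*y + 2*x + 3*y**3 - y + 3

On U_Z we set Z = 1. Each monomial c·X^i·Y^j·Z^k in F becomes c·x^i·y^j·1^k = c·x^i·y^j.
Substituting Z = 1: F(X, Y, 1) = x**2*y + 3*x**2 + 3*x*y**2 + x*y + 2*x + 3*y**3 - y + 3.
Note: deg(f) ≤ deg(F) = 3; strict inequality happens when F is divisible by Z (lost terms).


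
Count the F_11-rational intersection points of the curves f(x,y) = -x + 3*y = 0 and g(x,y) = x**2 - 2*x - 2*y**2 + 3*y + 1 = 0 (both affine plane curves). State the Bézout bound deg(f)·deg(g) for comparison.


Common zeros: {(8, 10), (9, 3)}; count = 2; Bézout bound = 2.

deg(f) = 1, deg(g) = 2, so Bézout bound = 2.
Scan x ∈ F_11. For each x, list the y ∈ F_11 with f(x, y) ≡ 0 and those with g(x, y) ≡ 0 (mod 11); the common zeros in that column are the intersection.
  x = 0: f ≡ 0 at y ∈ {0}; g ≡ 0 at y ∈ ∅; common: ∅.
  x = 1: f ≡ 0 at y ∈ {4}; g ≡ 0 at y ∈ {0, 7}; common: ∅.
  x = 2: f ≡ 0 at y ∈ {8}; g ≡ 0 at y ∈ ∅; common: ∅.
  x = 3: f ≡ 0 at y ∈ {1}; g ≡ 0 at y ∈ ∅; common: ∅.
  x = 4: f ≡ 0 at y ∈ {5}; g ≡ 0 at y ∈ {3, 4}; common: ∅.
  x = 5: f ≡ 0 at y ∈ {9}; g ≡ 0 at y ∈ {8, 10}; common: ∅.
  x = 6: f ≡ 0 at y ∈ {2}; g ≡ 0 at y ∈ {9}; common: ∅.
  x = 7: f ≡ 0 at y ∈ {6}; g ≡ 0 at y ∈ {9}; common: ∅.
  x = 8: f ≡ 0 at y ∈ {10}; g ≡ 0 at y ∈ {8, 10}; common: {10}.
  x = 9: f ≡ 0 at y ∈ {3}; g ≡ 0 at y ∈ {3, 4}; common: {3}.
  x = 10: f ≡ 0 at y ∈ {7}; g ≡ 0 at y ∈ ∅; common: ∅.
Collecting: common zeros = {(8, 10), (9, 3)}, so the count is 2.
Comparison with the Bézout bound: 2 ≤ 2 = deg(f)·deg(g), as expected for curves with no common component (the bound is attained).


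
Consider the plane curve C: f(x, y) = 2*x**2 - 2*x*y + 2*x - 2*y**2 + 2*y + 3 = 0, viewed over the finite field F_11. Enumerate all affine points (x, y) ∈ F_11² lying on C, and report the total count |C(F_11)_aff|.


Affine F_11-points: {(1, 3), (1, 8), (2, 1), (2, 9), (3, 2), (3, 7), (6, 8), (6, 9), (9, 1), (9, 2)}; count = 10.

For each of the 121 pairs (x, y) ∈ F_11², evaluate f(x, y) mod 11. Record the zeros.
  x = 0: [0↦3, 1↦3, 2↦10, 3↦2, 4↦1, 5↦7, 6↦9, 7↦7, 8↦1, 9↦2, 10↦10]  zeros at y ∈ ∅
  x = 1: [0↦7, 1↦5, 2↦10, 3↦0, 4↦8, 5↦1, 6↦1, 7↦8, 8↦0, 9↦10, 10↦5]  zeros at y ∈ {3, 8}
  x = 2: [0↦4, 1↦0, 2↦3, 3↦2, 4↦8, 5↦10, 6↦8, 7↦2, 8↦3, 9↦0, 10↦4]  zeros at y ∈ {1, 9}
  x = 3: [0↦5, 1↦10, 2↦0, 3↦8, 4↦1, 5↦1, 6↦8, 7↦0, 8↦10, 9↦5, 10↦7]  zeros at y ∈ {2, 7}
  x = 4: [0↦10, 1↦2, 2↦1, 3↦7, 4↦9, 5↦7, 6↦1, 7↦2, 8↦10, 9↦3, 10↦3]  zeros at y ∈ ∅
  x = 5: [0↦8, 1↦9, 2↦6, 3↦10, 4↦10, 5↦6, 6↦9, 7↦8, 8↦3, 9↦5, 10↦3]  zeros at y ∈ ∅
  x = 6: [0↦10, 1↦9, 2↦4, 3↦6, 4↦4, 5↦9, 6↦10, 7↦7, 8↦0, 9↦0, 10↦7]  zeros at y ∈ {8, 9}
  x = 7: [0↦5, 1↦2, 2↦6, 3↦6, 4↦2, 5↦5, 6↦4, 7↦10, 8↦1, 9↦10, 10↦4]  zeros at y ∈ ∅
  x = 8: [0↦4, 1↦10, 2↦1, 3↦10, 4↦4, 5↦5, 6↦2, 7↦6, 8↦6, 9↦2, 10↦5]  zeros at y ∈ ∅
  x = 9: [0↦7, 1↦0, 2↦0, 3↦7, 4↦10, 5↦9, 6↦4, 7↦6, 8↦4, 9↦9, 10↦10]  zeros at y ∈ {1, 2}
  x = 10: [0↦3, 1↦5, 2↦3, 3↦8, 4↦9, 5↦6, 6↦10, 7↦10, 8↦6, 9↦9, 10↦8]  zeros at y ∈ ∅
Collecting zeros: affine points = {(1, 3), (1, 8), (2, 1), (2, 9), (3, 2), (3, 7), (6, 8), (6, 9), (9, 1), (9, 2)}.
Total count |C(F_11)_aff| = 10.


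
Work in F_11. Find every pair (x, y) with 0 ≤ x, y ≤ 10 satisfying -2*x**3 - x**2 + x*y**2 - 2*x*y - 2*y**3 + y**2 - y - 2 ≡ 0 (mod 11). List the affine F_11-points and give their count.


Affine F_11-points: {(1, 5), (2, 0), (6, 2), (7, 0), (8, 1), (9, 3), (9, 6), (9, 7), (10, 10)}; count = 9.

For each of the 121 pairs (x, y) ∈ F_11², evaluate f(x, y) mod 11. Record the zeros.
  x = 0: [0↦9, 1↦7, 2↦6, 3↦5, 4↦3, 5↦10, 6↦3, 7↦3, 8↦9, 9↦9, 10↦2]  zeros at y ∈ ∅
  x = 1: [0↦6, 1↦3, 2↦3, 3↦5, 4↦8, 5↦0, 6↦2, 7↦2, 8↦10, 9↦3, 10↦2]  zeros at y ∈ {5}
  x = 2: [0↦0, 1↦7, 2↦8, 3↦2, 4↦10, 5↦9, 6↦9, 7↦9, 8↦8, 9↦5, 10↦10]  zeros at y ∈ {0}
  x = 3: [0↦1, 1↦7, 2↦9, 3↦6, 4↦8, 5↦3, 6↦1, 7↦1, 8↦2, 9↦3, 10↦3]  zeros at y ∈ ∅
  x = 4: [0↦8, 1↦2, 2↦5, 3↦5, 4↦1, 5↦3, 6↦10, 7↦10, 8↦2, 9↦7, 10↦2]  zeros at y ∈ ∅
  x = 5: [0↦9, 1↦2, 2↦6, 3↦9, 4↦10, 5↦8, 6↦2, 7↦2, 8↦7, 9↦5, 10↦6]  zeros at y ∈ ∅
  x = 6: [0↦3, 1↦6, 2↦0, 3↦6, 4↦1, 5↦6, 6↦9, 7↦9, 8↦5, 9↦7, 10↦3]  zeros at y ∈ {2}
  x = 7: [0↦0, 1↦2, 2↦8, 3↦6, 4↦6, 5↦7, 6↦8, 7↦8, 8↦6, 9↦1, 10↦3]  zeros at y ∈ {0}
  x = 8: [0↦10, 1↦0, 2↦7, 3↦8, 4↦2, 5↦10, 6↦9, 7↦9, 8↦9, 9↦8, 10↦5]  zeros at y ∈ {1}
  x = 9: [0↦10, 1↦10, 2↦7, 3↦0, 4↦10, 5↦3, 6↦0, 7↦0, 8↦2, 9↦5, 10↦8]  zeros at y ∈ {3, 6, 7}
  x = 10: [0↦10, 1↦9, 2↦7, 3↦3, 4↦7, 5↦7, 6↦2, 7↦2, 8↦6, 9↦2, 10↦0]  zeros at y ∈ {10}
Collecting zeros: affine points = {(1, 5), (2, 0), (6, 2), (7, 0), (8, 1), (9, 3), (9, 6), (9, 7), (10, 10)}.
Total count |C(F_11)_aff| = 9.


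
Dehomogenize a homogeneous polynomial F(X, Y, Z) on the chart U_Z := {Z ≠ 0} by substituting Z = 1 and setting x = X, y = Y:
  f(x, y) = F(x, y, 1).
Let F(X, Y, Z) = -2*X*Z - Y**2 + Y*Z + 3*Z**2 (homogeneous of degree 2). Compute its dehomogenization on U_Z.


f(x, y) = -2*x - y**2 + y + 3

On U_Z we set Z = 1. Each monomial c·X^i·Y^j·Z^k in F becomes c·x^i·y^j·1^k = c·x^i·y^j.
Substituting Z = 1: F(X, Y, 1) = -2*x - y**2 + y + 3.
Note: deg(f) ≤ deg(F) = 2; strict inequality happens when F is divisible by Z (lost terms).


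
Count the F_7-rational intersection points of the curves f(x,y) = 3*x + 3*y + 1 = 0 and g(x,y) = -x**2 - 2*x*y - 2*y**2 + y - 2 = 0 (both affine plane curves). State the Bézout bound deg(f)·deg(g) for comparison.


Common zeros: ∅; count = 0; Bézout bound = 2.

deg(f) = 1, deg(g) = 2, so Bézout bound = 2.
Scan x ∈ F_7. For each x, list the y ∈ F_7 with f(x, y) ≡ 0 and those with g(x, y) ≡ 0 (mod 7); the common zeros in that column are the intersection.
  x = 0: f ≡ 0 at y ∈ {2}; g ≡ 0 at y ∈ ∅; common: ∅.
  x = 1: f ≡ 0 at y ∈ {1}; g ≡ 0 at y ∈ ∅; common: ∅.
  x = 2: f ≡ 0 at y ∈ {0}; g ≡ 0 at y ∈ ∅; common: ∅.
  x = 3: f ≡ 0 at y ∈ {6}; g ≡ 0 at y ∈ {4}; common: ∅.
  x = 4: f ≡ 0 at y ∈ {5}; g ≡ 0 at y ∈ ∅; common: ∅.
  x = 5: f ≡ 0 at y ∈ {4}; g ≡ 0 at y ∈ ∅; common: ∅.
  x = 6: f ≡ 0 at y ∈ {3}; g ≡ 0 at y ∈ ∅; common: ∅.
Collecting: common zeros = ∅, so the count is 0.
Comparison with the Bézout bound: 0 ≤ 2 = deg(f)·deg(g), as expected for curves with no common component (the affine F_7-count falls short of the bound because intersections may lie at infinity, over extension fields, or carry multiplicity).


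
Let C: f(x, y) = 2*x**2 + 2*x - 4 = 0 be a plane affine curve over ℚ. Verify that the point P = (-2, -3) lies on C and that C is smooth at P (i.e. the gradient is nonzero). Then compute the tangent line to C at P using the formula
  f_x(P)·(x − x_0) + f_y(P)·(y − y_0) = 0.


Tangent line at P: -6*x - 12 = 0.

Step 1: f(-2, -3) = 0, so P lies on C.
Step 2: partial derivatives
  f_x(x, y) = 4*x + 2, f_y(x, y) = 0.
  f_x(P) = -6, f_y(P) = 0 (gradient nonzero, so P is smooth).
Step 3: tangent line at P: -6·(x − -2) + 0·(y − -3) = 0.
Expanding: -6*x - 12 = 0.


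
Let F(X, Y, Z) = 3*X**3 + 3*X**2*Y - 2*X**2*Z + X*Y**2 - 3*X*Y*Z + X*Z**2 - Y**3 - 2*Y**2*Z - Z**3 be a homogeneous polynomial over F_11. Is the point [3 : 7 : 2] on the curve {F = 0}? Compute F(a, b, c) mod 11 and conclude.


F(3,7,2) ≡ 6 (mod 11); P is NOT on the curve.

Evaluate F(3, 7, 2) term-by-term (mod 11).
  3*X**3 ↦ 3·27·1·1 = 81
  3*X**2*Y ↦ 3·9·7·1 = 189
  -2*X**2*Z ↦ -2·9·1·2 = -36
  X*Y**2 ↦ 1·3·49·1 = 147
  -3*X*Y*Z ↦ -3·3·7·2 = -126
  X*Z**2 ↦ 1·3·1·4 = 12
  -Y**3 ↦ -1·1·343·1 = -343
  -2*Y**2*Z ↦ -2·1·49·2 = -196
  -Z**3 ↦ -1·1·1·8 = -8
Sum: F(3, 7, 2) = (81) + (189) + (-36) + (147) + (-126) + (12) + (-343) + (-196) + (-8) = -280.
Reducing mod 11: -280 ≡ 6 (mod 11).
Since F(a, b, c) ≡ 6 ≠ 0 (mod 11), P does NOT lie on the curve.


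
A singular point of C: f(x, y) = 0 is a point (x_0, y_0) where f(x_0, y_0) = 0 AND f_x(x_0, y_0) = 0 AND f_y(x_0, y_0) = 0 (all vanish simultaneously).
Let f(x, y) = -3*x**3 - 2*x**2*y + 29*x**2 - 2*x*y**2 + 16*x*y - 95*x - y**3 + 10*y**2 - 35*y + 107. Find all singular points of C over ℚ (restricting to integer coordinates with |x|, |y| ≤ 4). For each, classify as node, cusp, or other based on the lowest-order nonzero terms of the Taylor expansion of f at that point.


Singular points: {(3, 1)}; classification: cusp.

Compute partial derivatives:
  f_x = -9*x**2 - 4*x*y + 58*x - 2*y**2 + 16*y - 95.
  f_y = -2*x**2 - 4*x*y + 16*x - 3*y**2 + 20*y - 35.
Scan x_0 ∈ {−4, ..., 4}. For each x_0, f_y(x_0, y) is a polynomial in y; find its integer roots y ∈ {−4, ..., 4}, then test f_x and f at those candidates.
  x = -4: f_y(-4, y) = -3*y**2 + 36*y - 131; no integer root y with |y| ≤ 4.
  x = -3: f_y(-3, y) = -3*y**2 + 32*y - 101; no integer root y with |y| ≤ 4.
  x = -2: f_y(-2, y) = -3*y**2 + 28*y - 75; no integer root y with |y| ≤ 4.
  x = -1: f_y(-1, y) = -3*y**2 + 24*y - 53; no integer root y with |y| ≤ 4.
  x = 0: f_y(0, y) = -3*y**2 + 20*y - 35; no integer root y with |y| ≤ 4.
  x = 1: f_y(1, y) = -3*y**2 + 16*y - 21; vanishes at y ∈ {3}. (1, 3): f_x = -28 ≠ 0.
  x = 2: f_y(2, y) = -3*y**2 + 12*y - 11; no integer root y with |y| ≤ 4.
  x = 3: f_y(3, y) = -3*y**2 + 8*y - 5; vanishes at y ∈ {1}. (3, 1): f_x = 0, f = 0 — SINGULAR.
  x = 4: f_y(4, y) = -3*y**2 + 4*y - 3; no integer root y with |y| ≤ 4.
Only singular point on the grid: (3, 1).
Classify: substitute x = 3 + u, y = 1 + v and expand: f = -3*u**3 - 2*u**2*v - 2*u*v**2 - v**3 + v**2.
No constant or linear terms (consistent with a singular point). Quadratic part: v**2. Cubic part: -3*u**3 - 2*u**2*v - 2*u*v**2 - v**3.
The quadratic part v**2 is a perfect square, so there is a single (double) tangent line v = 0, i.e. y = 1. Restricting the cubic part to that line (v = 0) leaves -3*u**3 ≠ 0, so f is not divisible by v and the branch is v² ≈ 3*u**3 to lowest order — this is a cusp.
Classification: cusp.


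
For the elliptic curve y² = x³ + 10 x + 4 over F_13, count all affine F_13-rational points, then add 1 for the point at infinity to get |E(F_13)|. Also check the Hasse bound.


Affine points = {(0, 2), (0, 11), (3, 3), (3, 10), (4, 2), (4, 11), (5, 6), (5, 7), (7, 1), (7, 12), (9, 2), (9, 11), (10, 5), (10, 8)}; affine count = 14; |E(F_13)| = 15.

Discriminant check: Δ ∝ 4a³ + 27b² = 4·10³ + 27·4² = 4·1000 + 27·16 ≡ 12 (mod 13). Nonzero ⇒ E is nonsingular.
For each x ∈ F_13, compute rhs = x³ + 10·x + 4 mod 13, then count y ∈ F_13 with y² ≡ rhs.
  x = 0: rhs = 4, matching y values: 2, 11 (2 points).
  x = 1: rhs = 2, matching y values: none (0 points).
  x = 2: rhs = 6, matching y values: none (0 points).
  x = 3: rhs = 9, matching y values: 3, 10 (2 points).
  x = 4: rhs = 4, matching y values: 2, 11 (2 points).
  x = 5: rhs = 10, matching y values: 6, 7 (2 points).
  x = 6: rhs = 7, matching y values: none (0 points).
  x = 7: rhs = 1, matching y values: 1, 12 (2 points).
  x = 8: rhs = 11, matching y values: none (0 points).
  x = 9: rhs = 4, matching y values: 2, 11 (2 points).
  x = 10: rhs = 12, matching y values: 5, 8 (2 points).
  x = 11: rhs = 2, matching y values: none (0 points).
  x = 12: rhs = 6, matching y values: none (0 points).
Total affine count: 14.
Full point count |E(F_13)| = 14 + 1 = 15.
Hasse bound: |15 − (13+1)| = |1| = 1 ≤ 2√13 ≈ 7.2111 ✓.


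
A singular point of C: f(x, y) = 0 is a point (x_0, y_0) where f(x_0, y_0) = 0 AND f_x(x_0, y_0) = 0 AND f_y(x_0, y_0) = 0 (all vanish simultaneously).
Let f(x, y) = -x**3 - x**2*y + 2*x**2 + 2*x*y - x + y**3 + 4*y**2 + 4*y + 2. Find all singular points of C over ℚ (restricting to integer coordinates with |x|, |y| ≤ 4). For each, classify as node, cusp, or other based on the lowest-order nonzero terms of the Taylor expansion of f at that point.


Singular points: {(1, -1)}; classification: cusp.

Compute partial derivatives:
  f_x = -3*x**2 - 2*x*y + 4*x + 2*y - 1.
  f_y = -x**2 + 2*x + 3*y**2 + 8*y + 4.
Scan x_0 ∈ {−4, ..., 4}. For each x_0, f_y(x_0, y) is a polynomial in y; find its integer roots y ∈ {−4, ..., 4}, then test f_x and f at those candidates.
  x = -4: f_y(-4, y) = 3*y**2 + 8*y - 20; no integer root y with |y| ≤ 4.
  x = -3: f_y(-3, y) = 3*y**2 + 8*y - 11; vanishes at y ∈ {1}. (-3, 1): f_x = -32 ≠ 0.
  x = -2: f_y(-2, y) = 3*y**2 + 8*y - 4; no integer root y with |y| ≤ 4.
  x = -1: f_y(-1, y) = 3*y**2 + 8*y + 1; no integer root y with |y| ≤ 4.
  x = 0: f_y(0, y) = 3*y**2 + 8*y + 4; vanishes at y ∈ {-2}. (0, -2): f_x = -5 ≠ 0.
  x = 1: f_y(1, y) = 3*y**2 + 8*y + 5; vanishes at y ∈ {-1}. (1, -1): f_x = 0, f = 0 — SINGULAR.
  x = 2: f_y(2, y) = 3*y**2 + 8*y + 4; vanishes at y ∈ {-2}. (2, -2): f_x = -1 ≠ 0.
  x = 3: f_y(3, y) = 3*y**2 + 8*y + 1; no integer root y with |y| ≤ 4.
  x = 4: f_y(4, y) = 3*y**2 + 8*y - 4; no integer root y with |y| ≤ 4.
Only singular point on the grid: (1, -1).
Classify: substitute x = 1 + u, y = -1 + v and expand: f = -u**3 - u**2*v + v**3 + v**2.
No constant or linear terms (consistent with a singular point). Quadratic part: v**2. Cubic part: -u**3 - u**2*v + v**3.
The quadratic part v**2 is a perfect square, so there is a single (double) tangent line v = 0, i.e. y = -1. Restricting the cubic part to that line (v = 0) leaves -u**3 ≠ 0, so f is not divisible by v and the branch is v² ≈ u**3 to lowest order — this is a cusp.
Classification: cusp.


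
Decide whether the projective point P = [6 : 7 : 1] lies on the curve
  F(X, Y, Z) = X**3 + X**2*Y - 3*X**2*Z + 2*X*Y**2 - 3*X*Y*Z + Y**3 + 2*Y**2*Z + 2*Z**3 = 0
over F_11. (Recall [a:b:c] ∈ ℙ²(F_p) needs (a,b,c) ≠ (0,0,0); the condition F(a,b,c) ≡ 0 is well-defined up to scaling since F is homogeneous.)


F(6,7,1) ≡ 0 (mod 11); P is on the curve.

Evaluate F(6, 7, 1) term-by-term (mod 11).
  X**3 ↦ 1·216·1·1 = 216
  X**2*Y ↦ 1·36·7·1 = 252
  -3*X**2*Z ↦ -3·36·1·1 = -108
  2*X*Y**2 ↦ 2·6·49·1 = 588
  -3*X*Y*Z ↦ -3·6·7·1 = -126
  Y**3 ↦ 1·1·343·1 = 343
  2*Y**2*Z ↦ 2·1·49·1 = 98
  2*Z**3 ↦ 2·1·1·1 = 2
Sum: F(6, 7, 1) = (216) + (252) + (-108) + (588) + (-126) + (343) + (98) + (2) = 1265.
Reducing mod 11: 1265 ≡ 0 (mod 11).
Since F(a, b, c) ≡ 0 (mod 11), P lies on the curve.


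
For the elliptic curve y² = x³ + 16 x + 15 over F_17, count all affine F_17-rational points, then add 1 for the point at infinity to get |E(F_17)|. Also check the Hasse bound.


Affine points = {(0, 7), (0, 10), (1, 7), (1, 10), (2, 2), (2, 15), (5, 4), (5, 13), (6, 2), (6, 15), (8, 3), (8, 14), (9, 2), (9, 15), (10, 6), (10, 11), (11, 3), (11, 14), (14, 5), (14, 12), (15, 3), (15, 14), (16, 7), (16, 10)}; affine count = 24; |E(F_17)| = 25.

Discriminant check: Δ ∝ 4a³ + 27b² = 4·16³ + 27·15² = 4·4096 + 27·225 ≡ 2 (mod 17). Nonzero ⇒ E is nonsingular.
For each x ∈ F_17, compute rhs = x³ + 16·x + 15 mod 17, then count y ∈ F_17 with y² ≡ rhs.
  x = 0: rhs = 15, matching y values: 7, 10 (2 points).
  x = 1: rhs = 15, matching y values: 7, 10 (2 points).
  x = 2: rhs = 4, matching y values: 2, 15 (2 points).
  x = 3: rhs = 5, matching y values: none (0 points).
  x = 4: rhs = 7, matching y values: none (0 points).
  x = 5: rhs = 16, matching y values: 4, 13 (2 points).
  x = 6: rhs = 4, matching y values: 2, 15 (2 points).
  x = 7: rhs = 11, matching y values: none (0 points).
  x = 8: rhs = 9, matching y values: 3, 14 (2 points).
  x = 9: rhs = 4, matching y values: 2, 15 (2 points).
  x = 10: rhs = 2, matching y values: 6, 11 (2 points).
  x = 11: rhs = 9, matching y values: 3, 14 (2 points).
  x = 12: rhs = 14, matching y values: none (0 points).
  x = 13: rhs = 6, matching y values: none (0 points).
  x = 14: rhs = 8, matching y values: 5, 12 (2 points).
  x = 15: rhs = 9, matching y values: 3, 14 (2 points).
  x = 16: rhs = 15, matching y values: 7, 10 (2 points).
Total affine count: 24.
Full point count |E(F_17)| = 24 + 1 = 25.
Hasse bound: |25 − (17+1)| = |7| = 7 ≤ 2√17 ≈ 8.2462 ✓.


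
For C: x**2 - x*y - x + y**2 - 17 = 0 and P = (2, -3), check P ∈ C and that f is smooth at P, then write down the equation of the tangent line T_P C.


Tangent line at P: 6*x - 8*y - 36 = 0.

Step 1: f(2, -3) = 0, so P lies on C.
Step 2: partial derivatives
  f_x(x, y) = 2*x - y - 1, f_y(x, y) = -x + 2*y.
  f_x(P) = 6, f_y(P) = -8 (gradient nonzero, so P is smooth).
Step 3: tangent line at P: 6·(x − 2) + -8·(y − -3) = 0.
Expanding: 6*x - 8*y - 36 = 0.


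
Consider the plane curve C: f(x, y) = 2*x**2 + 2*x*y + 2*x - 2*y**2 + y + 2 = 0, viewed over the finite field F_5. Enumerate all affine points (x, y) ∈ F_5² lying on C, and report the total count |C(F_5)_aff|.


Affine F_5-points: ∅; count = 0.

For each of the 25 pairs (x, y) ∈ F_5², evaluate f(x, y) mod 5. Record the zeros.
  x = 0: [0↦2, 1↦1, 2↦1, 3↦2, 4↦4]  zeros at y ∈ ∅
  x = 1: [0↦1, 1↦2, 2↦4, 3↦2, 4↦1]  zeros at y ∈ ∅
  x = 2: [0↦4, 1↦2, 2↦1, 3↦1, 4↦2]  zeros at y ∈ ∅
  x = 3: [0↦1, 1↦1, 2↦2, 3↦4, 4↦2]  zeros at y ∈ ∅
  x = 4: [0↦2, 1↦4, 2↦2, 3↦1, 4↦1]  zeros at y ∈ ∅
Collecting zeros: affine points = ∅.
Total count |C(F_5)_aff| = 0.


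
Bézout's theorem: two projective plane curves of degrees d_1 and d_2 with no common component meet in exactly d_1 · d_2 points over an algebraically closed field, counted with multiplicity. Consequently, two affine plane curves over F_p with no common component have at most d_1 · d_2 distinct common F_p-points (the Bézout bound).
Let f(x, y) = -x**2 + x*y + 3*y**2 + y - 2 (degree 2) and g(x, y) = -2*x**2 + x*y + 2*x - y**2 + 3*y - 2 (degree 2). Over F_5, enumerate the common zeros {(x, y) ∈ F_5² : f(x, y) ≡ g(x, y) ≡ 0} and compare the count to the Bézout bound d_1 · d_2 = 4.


Common zeros: {(2, 3), (4, 1)}; count = 2; Bézout bound = 4.

deg(f) = 2, deg(g) = 2, so Bézout bound = 4.
Scan x ∈ F_5. For each x, list the y ∈ F_5 with f(x, y) ≡ 0 and those with g(x, y) ≡ 0 (mod 5); the common zeros in that column are the intersection.
  x = 0: f ≡ 0 at y ∈ {4}; g ≡ 0 at y ∈ {1, 2}; common: ∅.
  x = 1: f ≡ 0 at y ∈ {3}; g ≡ 0 at y ∈ ∅; common: ∅.
  x = 2: f ≡ 0 at y ∈ {1, 3}; g ≡ 0 at y ∈ {2, 3}; common: {3}.
  x = 3: f ≡ 0 at y ∈ ∅; g ≡ 0 at y ∈ {3}; common: ∅.
  x = 4: f ≡ 0 at y ∈ {1, 4}; g ≡ 0 at y ∈ {1}; common: {1}.
Collecting: common zeros = {(2, 3), (4, 1)}, so the count is 2.
Comparison with the Bézout bound: 2 ≤ 4 = deg(f)·deg(g), as expected for curves with no common component (the affine F_5-count falls short of the bound because intersections may lie at infinity, over extension fields, or carry multiplicity).


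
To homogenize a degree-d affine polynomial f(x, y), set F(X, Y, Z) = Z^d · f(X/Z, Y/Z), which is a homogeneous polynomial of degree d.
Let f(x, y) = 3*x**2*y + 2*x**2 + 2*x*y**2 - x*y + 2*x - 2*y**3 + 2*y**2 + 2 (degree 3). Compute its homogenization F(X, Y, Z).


F(X, Y, Z) = 3*X**2*Y + 2*X**2*Z + 2*X*Y**2 - X*Y*Z + 2*X*Z**2 - 2*Y**3 + 2*Y**2*Z + 2*Z**3

deg(f) = 3.
Substitute x = X/Z, y = Y/Z into f, then multiply by Z^3.
  monomial 3·x^2·y^1 ↦ 3·X^2·Y^1·Z^0.
  monomial 2·x^2·y^0 ↦ 2·X^2·Y^0·Z^1.
  monomial 2·x^1·y^2 ↦ 2·X^1·Y^2·Z^0.
  monomial -1·x^1·y^1 ↦ -1·X^1·Y^1·Z^1.
  monomial 2·x^1·y^0 ↦ 2·X^1·Y^0·Z^2.
  monomial -2·x^0·y^3 ↦ -2·X^0·Y^3·Z^0.
  monomial 2·x^0·y^2 ↦ 2·X^0·Y^2·Z^1.
  monomial 2·x^0·y^0 ↦ 2·X^0·Y^0·Z^3.
Collecting: F(X, Y, Z) = 3*X**2*Y + 2*X**2*Z + 2*X*Y**2 - X*Y*Z + 2*X*Z**2 - 2*Y**3 + 2*Y**2*Z + 2*Z**3.


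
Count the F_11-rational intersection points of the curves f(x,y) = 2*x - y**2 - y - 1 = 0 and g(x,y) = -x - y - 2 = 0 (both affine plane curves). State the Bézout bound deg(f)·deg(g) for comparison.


Common zeros: {(5, 4)}; count = 1; Bézout bound = 2.

deg(f) = 2, deg(g) = 1, so Bézout bound = 2.
Scan x ∈ F_11. For each x, list the y ∈ F_11 with f(x, y) ≡ 0 and those with g(x, y) ≡ 0 (mod 11); the common zeros in that column are the intersection.
  x = 0: f ≡ 0 at y ∈ ∅; g ≡ 0 at y ∈ {9}; common: ∅.
  x = 1: f ≡ 0 at y ∈ {3, 7}; g ≡ 0 at y ∈ {8}; common: ∅.
  x = 2: f ≡ 0 at y ∈ ∅; g ≡ 0 at y ∈ {7}; common: ∅.
  x = 3: f ≡ 0 at y ∈ ∅; g ≡ 0 at y ∈ {6}; common: ∅.
  x = 4: f ≡ 0 at y ∈ ∅; g ≡ 0 at y ∈ {5}; common: ∅.
  x = 5: f ≡ 0 at y ∈ {4, 6}; g ≡ 0 at y ∈ {4}; common: {4}.
  x = 6: f ≡ 0 at y ∈ {0, 10}; g ≡ 0 at y ∈ {3}; common: ∅.
  x = 7: f ≡ 0 at y ∈ {1, 9}; g ≡ 0 at y ∈ {2}; common: ∅.
  x = 8: f ≡ 0 at y ∈ ∅; g ≡ 0 at y ∈ {1}; common: ∅.
  x = 9: f ≡ 0 at y ∈ {2, 8}; g ≡ 0 at y ∈ {0}; common: ∅.
  x = 10: f ≡ 0 at y ∈ {5}; g ≡ 0 at y ∈ {10}; common: ∅.
Collecting: common zeros = {(5, 4)}, so the count is 1.
Comparison with the Bézout bound: 1 ≤ 2 = deg(f)·deg(g), as expected for curves with no common component (the affine F_11-count falls short of the bound because intersections may lie at infinity, over extension fields, or carry multiplicity).


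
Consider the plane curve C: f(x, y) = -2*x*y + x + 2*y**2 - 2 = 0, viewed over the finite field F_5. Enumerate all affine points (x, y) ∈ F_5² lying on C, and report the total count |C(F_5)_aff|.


Affine F_5-points: {(0, 1), (0, 4), (2, 0), (2, 2)}; count = 4.

For each of the 25 pairs (x, y) ∈ F_5², evaluate f(x, y) mod 5. Record the zeros.
  x = 0: [0↦3, 1↦0, 2↦1, 3↦1, 4↦0]  zeros at y ∈ {1, 4}
  x = 1: [0↦4, 1↦4, 2↦3, 3↦1, 4↦3]  zeros at y ∈ ∅
  x = 2: [0↦0, 1↦3, 2↦0, 3↦1, 4↦1]  zeros at y ∈ {0, 2}
  x = 3: [0↦1, 1↦2, 2↦2, 3↦1, 4↦4]  zeros at y ∈ ∅
  x = 4: [0↦2, 1↦1, 2↦4, 3↦1, 4↦2]  zeros at y ∈ ∅
Collecting zeros: affine points = {(0, 1), (0, 4), (2, 0), (2, 2)}.
Total count |C(F_5)_aff| = 4.


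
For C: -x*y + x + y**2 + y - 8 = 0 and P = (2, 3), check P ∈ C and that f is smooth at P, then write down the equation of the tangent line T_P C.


Tangent line at P: -2*x + 5*y - 11 = 0.

Step 1: f(2, 3) = 0, so P lies on C.
Step 2: partial derivatives
  f_x(x, y) = 1 - y, f_y(x, y) = -x + 2*y + 1.
  f_x(P) = -2, f_y(P) = 5 (gradient nonzero, so P is smooth).
Step 3: tangent line at P: -2·(x − 2) + 5·(y − 3) = 0.
Expanding: -2*x + 5*y - 11 = 0.


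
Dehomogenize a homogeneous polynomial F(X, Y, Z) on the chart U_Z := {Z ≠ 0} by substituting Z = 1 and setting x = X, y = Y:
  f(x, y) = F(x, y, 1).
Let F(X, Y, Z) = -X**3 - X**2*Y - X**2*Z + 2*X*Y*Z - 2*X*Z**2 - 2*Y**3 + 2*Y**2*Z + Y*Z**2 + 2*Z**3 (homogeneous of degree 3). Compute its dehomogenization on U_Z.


f(x, y) = -x**3 - x**2*y - x**2 + 2*x*y - 2*x - 2*y**3 + 2*y**2 + y + 2

On U_Z we set Z = 1. Each monomial c·X^i·Y^j·Z^k in F becomes c·x^i·y^j·1^k = c·x^i·y^j.
Substituting Z = 1: F(X, Y, 1) = -x**3 - x**2*y - x**2 + 2*x*y - 2*x - 2*y**3 + 2*y**2 + y + 2.
Note: deg(f) ≤ deg(F) = 3; strict inequality happens when F is divisible by Z (lost terms).


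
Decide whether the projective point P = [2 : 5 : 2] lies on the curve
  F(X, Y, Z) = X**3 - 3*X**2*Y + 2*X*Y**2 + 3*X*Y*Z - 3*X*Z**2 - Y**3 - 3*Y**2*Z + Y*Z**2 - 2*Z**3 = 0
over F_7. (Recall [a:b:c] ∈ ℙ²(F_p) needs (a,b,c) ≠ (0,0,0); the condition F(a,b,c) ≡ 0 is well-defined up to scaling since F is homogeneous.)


F(2,5,2) ≡ 2 (mod 7); P is NOT on the curve.

Evaluate F(2, 5, 2) term-by-term (mod 7).
  X**3 ↦ 1·8·1·1 = 8
  -3*X**2*Y ↦ -3·4·5·1 = -60
  2*X*Y**2 ↦ 2·2·25·1 = 100
  3*X*Y*Z ↦ 3·2·5·2 = 60
  -3*X*Z**2 ↦ -3·2·1·4 = -24
  -Y**3 ↦ -1·1·125·1 = -125
  -3*Y**2*Z ↦ -3·1·25·2 = -150
  Y*Z**2 ↦ 1·1·5·4 = 20
  -2*Z**3 ↦ -2·1·1·8 = -16
Sum: F(2, 5, 2) = (8) + (-60) + (100) + (60) + (-24) + (-125) + (-150) + (20) + (-16) = -187.
Reducing mod 7: -187 ≡ 2 (mod 7).
Since F(a, b, c) ≡ 2 ≠ 0 (mod 7), P does NOT lie on the curve.


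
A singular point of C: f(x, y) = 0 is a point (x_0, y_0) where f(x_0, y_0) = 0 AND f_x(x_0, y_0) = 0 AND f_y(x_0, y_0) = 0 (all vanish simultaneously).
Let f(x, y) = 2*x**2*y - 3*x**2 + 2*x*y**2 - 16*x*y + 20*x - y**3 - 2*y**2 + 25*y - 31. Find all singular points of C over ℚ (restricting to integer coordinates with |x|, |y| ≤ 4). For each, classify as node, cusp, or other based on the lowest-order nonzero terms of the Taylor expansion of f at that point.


Singular points: {(3, 1)}; classification: node.

Compute partial derivatives:
  f_x = 4*x*y - 6*x + 2*y**2 - 16*y + 20.
  f_y = 2*x**2 + 4*x*y - 16*x - 3*y**2 - 4*y + 25.
Scan x_0 ∈ {−4, ..., 4}. For each x_0, f_y(x_0, y) is a polynomial in y; find its integer roots y ∈ {−4, ..., 4}, then test f_x and f at those candidates.
  x = -4: f_y(-4, y) = -3*y**2 - 20*y + 121; no integer root y with |y| ≤ 4.
  x = -3: f_y(-3, y) = -3*y**2 - 16*y + 91; no integer root y with |y| ≤ 4.
  x = -2: f_y(-2, y) = -3*y**2 - 12*y + 65; no integer root y with |y| ≤ 4.
  x = -1: f_y(-1, y) = -3*y**2 - 8*y + 43; no integer root y with |y| ≤ 4.
  x = 0: f_y(0, y) = -3*y**2 - 4*y + 25; no integer root y with |y| ≤ 4.
  x = 1: f_y(1, y) = 11 - 3*y**2; no integer root y with |y| ≤ 4.
  x = 2: f_y(2, y) = -3*y**2 + 4*y + 1; no integer root y with |y| ≤ 4.
  x = 3: f_y(3, y) = -3*y**2 + 8*y - 5; vanishes at y ∈ {1}. (3, 1): f_x = 0, f = 0 — SINGULAR.
  x = 4: f_y(4, y) = -3*y**2 + 12*y - 7; no integer root y with |y| ≤ 4.
Only singular point on the grid: (3, 1).
Classify: substitute x = 3 + u, y = 1 + v and expand: f = 2*u**2*v - u**2 + 2*u*v**2 - v**3 + v**2.
No constant or linear terms (consistent with a singular point). Quadratic part: -u**2 + v**2. Cubic part: 2*u**2*v + 2*u*v**2 - v**3.
The quadratic part v**2 - u**2 = (v − u)(v + u) splits into two distinct linear factors, so there are two distinct tangent lines y − 1 = ±(x − 3) — this is a node (ordinary double point).
Classification: node.


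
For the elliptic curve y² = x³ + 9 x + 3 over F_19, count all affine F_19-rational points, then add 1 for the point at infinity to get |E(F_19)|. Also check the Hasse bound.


Affine points = {(3, 0), (6, 8), (6, 11), (8, 6), (8, 13), (14, 2), (14, 17), (15, 6), (15, 13), (16, 5), (16, 14)}; affine count = 11; |E(F_19)| = 12.

Discriminant check: Δ ∝ 4a³ + 27b² = 4·9³ + 27·3² = 4·729 + 27·9 ≡ 5 (mod 19). Nonzero ⇒ E is nonsingular.
For each x ∈ F_19, compute rhs = x³ + 9·x + 3 mod 19, then count y ∈ F_19 with y² ≡ rhs.
  x = 0: rhs = 3, matching y values: none (0 points).
  x = 1: rhs = 13, matching y values: none (0 points).
  x = 2: rhs = 10, matching y values: none (0 points).
  x = 3: rhs = 0, matching y values: 0 (1 points).
  x = 4: rhs = 8, matching y values: none (0 points).
  x = 5: rhs = 2, matching y values: none (0 points).
  x = 6: rhs = 7, matching y values: 8, 11 (2 points).
  x = 7: rhs = 10, matching y values: none (0 points).
  x = 8: rhs = 17, matching y values: 6, 13 (2 points).
  x = 9: rhs = 15, matching y values: none (0 points).
  x = 10: rhs = 10, matching y values: none (0 points).
  x = 11: rhs = 8, matching y values: none (0 points).
  x = 12: rhs = 15, matching y values: none (0 points).
  x = 13: rhs = 18, matching y values: none (0 points).
  x = 14: rhs = 4, matching y values: 2, 17 (2 points).
  x = 15: rhs = 17, matching y values: 6, 13 (2 points).
  x = 16: rhs = 6, matching y values: 5, 14 (2 points).
  x = 17: rhs = 15, matching y values: none (0 points).
  x = 18: rhs = 12, matching y values: none (0 points).
Total affine count: 11.
Full point count |E(F_19)| = 11 + 1 = 12.
Hasse bound: |12 − (19+1)| = |-8| = 8 ≤ 2√19 ≈ 8.7178 ✓.


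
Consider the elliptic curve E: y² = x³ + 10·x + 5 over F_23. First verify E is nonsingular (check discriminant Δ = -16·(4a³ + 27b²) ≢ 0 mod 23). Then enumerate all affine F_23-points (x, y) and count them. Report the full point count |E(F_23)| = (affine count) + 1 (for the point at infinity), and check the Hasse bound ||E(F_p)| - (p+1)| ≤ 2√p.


Affine points = {(1, 4), (1, 19), (3, 4), (3, 19), (7, 2), (7, 21), (10, 1), (10, 22), (12, 6), (12, 17), (13, 3), (13, 20), (16, 11), (16, 12), (19, 4), (19, 19), (21, 0)}; affine count = 17; |E(F_23)| = 18.

Discriminant check: Δ ∝ 4a³ + 27b² = 4·10³ + 27·5² = 4·1000 + 27·25 ≡ 6 (mod 23). Nonzero ⇒ E is nonsingular.
For each x ∈ F_23, compute rhs = x³ + 10·x + 5 mod 23, then count y ∈ F_23 with y² ≡ rhs.
  x = 0: rhs = 5, matching y values: none (0 points).
  x = 1: rhs = 16, matching y values: 4, 19 (2 points).
  x = 2: rhs = 10, matching y values: none (0 points).
  x = 3: rhs = 16, matching y values: 4, 19 (2 points).
  x = 4: rhs = 17, matching y values: none (0 points).
  x = 5: rhs = 19, matching y values: none (0 points).
  x = 6: rhs = 5, matching y values: none (0 points).
  x = 7: rhs = 4, matching y values: 2, 21 (2 points).
  x = 8: rhs = 22, matching y values: none (0 points).
  x = 9: rhs = 19, matching y values: none (0 points).
  x = 10: rhs = 1, matching y values: 1, 22 (2 points).
  x = 11: rhs = 20, matching y values: none (0 points).
  x = 12: rhs = 13, matching y values: 6, 17 (2 points).
  x = 13: rhs = 9, matching y values: 3, 20 (2 points).
  x = 14: rhs = 14, matching y values: none (0 points).
  x = 15: rhs = 11, matching y values: none (0 points).
  x = 16: rhs = 6, matching y values: 11, 12 (2 points).
  x = 17: rhs = 5, matching y values: none (0 points).
  x = 18: rhs = 14, matching y values: none (0 points).
  x = 19: rhs = 16, matching y values: 4, 19 (2 points).
  x = 20: rhs = 17, matching y values: none (0 points).
  x = 21: rhs = 0, matching y values: 0 (1 points).
  x = 22: rhs = 17, matching y values: none (0 points).
Total affine count: 17.
Full point count |E(F_23)| = 17 + 1 = 18.
Hasse bound: |18 − (23+1)| = |-6| = 6 ≤ 2√23 ≈ 9.5917 ✓.


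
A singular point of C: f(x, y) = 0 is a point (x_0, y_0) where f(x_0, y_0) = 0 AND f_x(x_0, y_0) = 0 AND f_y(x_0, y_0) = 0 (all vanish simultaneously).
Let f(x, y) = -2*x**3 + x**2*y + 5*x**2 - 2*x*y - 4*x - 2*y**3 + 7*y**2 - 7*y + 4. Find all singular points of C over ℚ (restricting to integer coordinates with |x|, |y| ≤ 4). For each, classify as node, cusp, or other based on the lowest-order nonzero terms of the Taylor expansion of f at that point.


Singular points: {(1, 1)}; classification: cusp.

Compute partial derivatives:
  f_x = -6*x**2 + 2*x*y + 10*x - 2*y - 4.
  f_y = x**2 - 2*x - 6*y**2 + 14*y - 7.
Scan x_0 ∈ {−4, ..., 4}. For each x_0, f_y(x_0, y) is a polynomial in y; find its integer roots y ∈ {−4, ..., 4}, then test f_x and f at those candidates.
  x = -4: f_y(-4, y) = -6*y**2 + 14*y + 17; no integer root y with |y| ≤ 4.
  x = -3: f_y(-3, y) = -6*y**2 + 14*y + 8; no integer root y with |y| ≤ 4.
  x = -2: f_y(-2, y) = -6*y**2 + 14*y + 1; no integer root y with |y| ≤ 4.
  x = -1: f_y(-1, y) = -6*y**2 + 14*y - 4; vanishes at y ∈ {2}. (-1, 2): f_x = -28 ≠ 0.
  x = 0: f_y(0, y) = -6*y**2 + 14*y - 7; no integer root y with |y| ≤ 4.
  x = 1: f_y(1, y) = -6*y**2 + 14*y - 8; vanishes at y ∈ {1}. (1, 1): f_x = 0, f = 0 — SINGULAR.
  x = 2: f_y(2, y) = -6*y**2 + 14*y - 7; no integer root y with |y| ≤ 4.
  x = 3: f_y(3, y) = -6*y**2 + 14*y - 4; vanishes at y ∈ {2}. (3, 2): f_x = -20 ≠ 0.
  x = 4: f_y(4, y) = -6*y**2 + 14*y + 1; no integer root y with |y| ≤ 4.
Only singular point on the grid: (1, 1).
Classify: substitute x = 1 + u, y = 1 + v and expand: f = -2*u**3 + u**2*v - 2*v**3 + v**2.
No constant or linear terms (consistent with a singular point). Quadratic part: v**2. Cubic part: -2*u**3 + u**2*v - 2*v**3.
The quadratic part v**2 is a perfect square, so there is a single (double) tangent line v = 0, i.e. y = 1. Restricting the cubic part to that line (v = 0) leaves -2*u**3 ≠ 0, so f is not divisible by v and the branch is v² ≈ 2*u**3 to lowest order — this is a cusp.
Classification: cusp.


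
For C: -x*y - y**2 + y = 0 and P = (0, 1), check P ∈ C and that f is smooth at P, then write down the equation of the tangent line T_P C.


Tangent line at P: -x - y + 1 = 0.

Step 1: f(0, 1) = 0, so P lies on C.
Step 2: partial derivatives
  f_x(x, y) = -y, f_y(x, y) = -x - 2*y + 1.
  f_x(P) = -1, f_y(P) = -1 (gradient nonzero, so P is smooth).
Step 3: tangent line at P: -1·(x − 0) + -1·(y − 1) = 0.
Expanding: -x - y + 1 = 0.


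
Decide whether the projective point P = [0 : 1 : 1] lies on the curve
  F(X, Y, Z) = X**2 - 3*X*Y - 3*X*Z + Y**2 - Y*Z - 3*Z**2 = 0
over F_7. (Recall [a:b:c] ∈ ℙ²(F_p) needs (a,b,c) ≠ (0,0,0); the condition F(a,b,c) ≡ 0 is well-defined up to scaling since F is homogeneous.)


F(0,1,1) ≡ 4 (mod 7); P is NOT on the curve.

Evaluate F(0, 1, 1) term-by-term (mod 7).
  X**2 ↦ 1·0·1·1 = 0
  -3*X*Y ↦ -3·0·1·1 = 0
  -3*X*Z ↦ -3·0·1·1 = 0
  Y**2 ↦ 1·1·1·1 = 1
  -Y*Z ↦ -1·1·1·1 = -1
  -3*Z**2 ↦ -3·1·1·1 = -3
Sum: F(0, 1, 1) = (0) + (0) + (0) + (1) + (-1) + (-3) = -3.
Reducing mod 7: -3 ≡ 4 (mod 7).
Since F(a, b, c) ≡ 4 ≠ 0 (mod 7), P does NOT lie on the curve.


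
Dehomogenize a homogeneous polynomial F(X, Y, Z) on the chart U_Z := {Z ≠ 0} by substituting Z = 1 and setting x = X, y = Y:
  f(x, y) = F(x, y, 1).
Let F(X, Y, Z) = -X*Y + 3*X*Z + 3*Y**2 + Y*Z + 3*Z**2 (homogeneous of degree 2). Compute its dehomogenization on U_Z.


f(x, y) = -x*y + 3*x + 3*y**2 + y + 3

On U_Z we set Z = 1. Each monomial c·X^i·Y^j·Z^k in F becomes c·x^i·y^j·1^k = c·x^i·y^j.
Substituting Z = 1: F(X, Y, 1) = -x*y + 3*x + 3*y**2 + y + 3.
Note: deg(f) ≤ deg(F) = 2; strict inequality happens when F is divisible by Z (lost terms).


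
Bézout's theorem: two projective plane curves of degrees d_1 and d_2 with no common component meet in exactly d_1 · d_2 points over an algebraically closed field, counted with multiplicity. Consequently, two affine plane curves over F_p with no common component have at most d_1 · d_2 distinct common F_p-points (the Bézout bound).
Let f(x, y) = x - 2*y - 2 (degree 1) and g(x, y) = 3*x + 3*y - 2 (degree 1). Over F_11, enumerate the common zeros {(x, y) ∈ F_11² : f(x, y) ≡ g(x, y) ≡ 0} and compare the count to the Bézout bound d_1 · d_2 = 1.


Common zeros: {(6, 2)}; count = 1; Bézout bound = 1.

deg(f) = 1, deg(g) = 1, so Bézout bound = 1.
Scan x ∈ F_11. For each x, list the y ∈ F_11 with f(x, y) ≡ 0 and those with g(x, y) ≡ 0 (mod 11); the common zeros in that column are the intersection.
  x = 0: f ≡ 0 at y ∈ {10}; g ≡ 0 at y ∈ {8}; common: ∅.
  x = 1: f ≡ 0 at y ∈ {5}; g ≡ 0 at y ∈ {7}; common: ∅.
  x = 2: f ≡ 0 at y ∈ {0}; g ≡ 0 at y ∈ {6}; common: ∅.
  x = 3: f ≡ 0 at y ∈ {6}; g ≡ 0 at y ∈ {5}; common: ∅.
  x = 4: f ≡ 0 at y ∈ {1}; g ≡ 0 at y ∈ {4}; common: ∅.
  x = 5: f ≡ 0 at y ∈ {7}; g ≡ 0 at y ∈ {3}; common: ∅.
  x = 6: f ≡ 0 at y ∈ {2}; g ≡ 0 at y ∈ {2}; common: {2}.
  x = 7: f ≡ 0 at y ∈ {8}; g ≡ 0 at y ∈ {1}; common: ∅.
  x = 8: f ≡ 0 at y ∈ {3}; g ≡ 0 at y ∈ {0}; common: ∅.
  x = 9: f ≡ 0 at y ∈ {9}; g ≡ 0 at y ∈ {10}; common: ∅.
  x = 10: f ≡ 0 at y ∈ {4}; g ≡ 0 at y ∈ {9}; common: ∅.
Collecting: common zeros = {(6, 2)}, so the count is 1.
Comparison with the Bézout bound: 1 ≤ 1 = deg(f)·deg(g), as expected for curves with no common component (the bound is attained).


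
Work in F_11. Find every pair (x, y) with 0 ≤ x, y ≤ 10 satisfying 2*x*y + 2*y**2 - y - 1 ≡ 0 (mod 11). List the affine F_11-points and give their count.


Affine F_11-points: {(0, 1), (0, 5), (1, 6), (1, 10), (3, 7), (5, 3), (5, 9), (7, 2), (7, 8), (9, 4)}; count = 10.

For each of the 121 pairs (x, y) ∈ F_11², evaluate f(x, y) mod 11. Record the zeros.
  x = 0: [0↦10, 1↦0, 2↦5, 3↦3, 4↦5, 5↦0, 6↦10, 7↦2, 8↦9, 9↦9, 10↦2]  zeros at y ∈ {1, 5}
  x = 1: [0↦10, 1↦2, 2↦9, 3↦9, 4↦2, 5↦10, 6↦0, 7↦5, 8↦3, 9↦5, 10↦0]  zeros at y ∈ {6, 10}
  x = 2: [0↦10, 1↦4, 2↦2, 3↦4, 4↦10, 5↦9, 6↦1, 7↦8, 8↦8, 9↦1, 10↦9]  zeros at y ∈ ∅
  x = 3: [0↦10, 1↦6, 2↦6, 3↦10, 4↦7, 5↦8, 6↦2, 7↦0, 8↦2, 9↦8, 10↦7]  zeros at y ∈ {7}
  x = 4: [0↦10, 1↦8, 2↦10, 3↦5, 4↦4, 5↦7, 6↦3, 7↦3, 8↦7, 9↦4, 10↦5]  zeros at y ∈ ∅
  x = 5: [0↦10, 1↦10, 2↦3, 3↦0, 4↦1, 5↦6, 6↦4, 7↦6, 8↦1, 9↦0, 10↦3]  zeros at y ∈ {3, 9}
  x = 6: [0↦10, 1↦1, 2↦7, 3↦6, 4↦9, 5↦5, 6↦5, 7↦9, 8↦6, 9↦7, 10↦1]  zeros at y ∈ ∅
  x = 7: [0↦10, 1↦3, 2↦0, 3↦1, 4↦6, 5↦4, 6↦6, 7↦1, 8↦0, 9↦3, 10↦10]  zeros at y ∈ {2, 8}
  x = 8: [0↦10, 1↦5, 2↦4, 3↦7, 4↦3, 5↦3, 6↦7, 7↦4, 8↦5, 9↦10, 10↦8]  zeros at y ∈ ∅
  x = 9: [0↦10, 1↦7, 2↦8, 3↦2, 4↦0, 5↦2, 6↦8, 7↦7, 8↦10, 9↦6, 10↦6]  zeros at y ∈ {4}
  x = 10: [0↦10, 1↦9, 2↦1, 3↦8, 4↦8, 5↦1, 6↦9, 7↦10, 8↦4, 9↦2, 10↦4]  zeros at y ∈ ∅
Collecting zeros: affine points = {(0, 1), (0, 5), (1, 6), (1, 10), (3, 7), (5, 3), (5, 9), (7, 2), (7, 8), (9, 4)}.
Total count |C(F_11)_aff| = 10.


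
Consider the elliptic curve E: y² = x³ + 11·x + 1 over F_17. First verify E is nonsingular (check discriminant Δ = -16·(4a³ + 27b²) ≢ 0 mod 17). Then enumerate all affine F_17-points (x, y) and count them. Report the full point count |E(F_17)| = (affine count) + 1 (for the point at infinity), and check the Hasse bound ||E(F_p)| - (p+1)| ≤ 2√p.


Affine points = {(0, 1), (0, 16), (1, 8), (1, 9), (7, 8), (7, 9), (9, 8), (9, 9), (11, 5), (11, 12), (12, 5), (12, 12), (14, 3), (14, 14)}; affine count = 14; |E(F_17)| = 15.

Discriminant check: Δ ∝ 4a³ + 27b² = 4·11³ + 27·1² = 4·1331 + 27·1 ≡ 13 (mod 17). Nonzero ⇒ E is nonsingular.
For each x ∈ F_17, compute rhs = x³ + 11·x + 1 mod 17, then count y ∈ F_17 with y² ≡ rhs.
  x = 0: rhs = 1, matching y values: 1, 16 (2 points).
  x = 1: rhs = 13, matching y values: 8, 9 (2 points).
  x = 2: rhs = 14, matching y values: none (0 points).
  x = 3: rhs = 10, matching y values: none (0 points).
  x = 4: rhs = 7, matching y values: none (0 points).
  x = 5: rhs = 11, matching y values: none (0 points).
  x = 6: rhs = 11, matching y values: none (0 points).
  x = 7: rhs = 13, matching y values: 8, 9 (2 points).
  x = 8: rhs = 6, matching y values: none (0 points).
  x = 9: rhs = 13, matching y values: 8, 9 (2 points).
  x = 10: rhs = 6, matching y values: none (0 points).
  x = 11: rhs = 8, matching y values: 5, 12 (2 points).
  x = 12: rhs = 8, matching y values: 5, 12 (2 points).
  x = 13: rhs = 12, matching y values: none (0 points).
  x = 14: rhs = 9, matching y values: 3, 14 (2 points).
  x = 15: rhs = 5, matching y values: none (0 points).
  x = 16: rhs = 6, matching y values: none (0 points).
Total affine count: 14.
Full point count |E(F_17)| = 14 + 1 = 15.
Hasse bound: |15 − (17+1)| = |-3| = 3 ≤ 2√17 ≈ 8.2462 ✓.
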